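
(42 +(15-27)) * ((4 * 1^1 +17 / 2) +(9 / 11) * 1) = 399.55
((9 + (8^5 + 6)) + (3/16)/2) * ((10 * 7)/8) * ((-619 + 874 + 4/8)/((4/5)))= 93812101075/1024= 91613379.96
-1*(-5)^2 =-25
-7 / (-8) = 7 / 8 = 0.88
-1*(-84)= 84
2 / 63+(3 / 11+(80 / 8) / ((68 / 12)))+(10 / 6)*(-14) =-250513 / 11781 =-21.26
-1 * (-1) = 1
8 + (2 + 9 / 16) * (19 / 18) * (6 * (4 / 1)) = 875 / 12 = 72.92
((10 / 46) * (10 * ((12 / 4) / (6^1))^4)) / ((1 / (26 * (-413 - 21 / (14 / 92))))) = -179075 / 92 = -1946.47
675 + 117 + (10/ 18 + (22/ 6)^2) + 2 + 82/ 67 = 54218/ 67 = 809.22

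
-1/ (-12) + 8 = 97/ 12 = 8.08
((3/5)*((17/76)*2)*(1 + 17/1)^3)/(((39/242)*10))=5998212/6175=971.37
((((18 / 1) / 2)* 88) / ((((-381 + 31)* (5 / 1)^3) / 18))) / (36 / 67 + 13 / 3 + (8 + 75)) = -716364 / 193178125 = -0.00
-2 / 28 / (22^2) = -1 / 6776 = -0.00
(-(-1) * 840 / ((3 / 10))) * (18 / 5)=10080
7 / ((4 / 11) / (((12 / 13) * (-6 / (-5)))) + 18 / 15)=6930 / 1513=4.58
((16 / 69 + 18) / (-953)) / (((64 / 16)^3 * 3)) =-629 / 6312672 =-0.00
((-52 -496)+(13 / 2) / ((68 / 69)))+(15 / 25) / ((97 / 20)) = -7140575 / 13192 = -541.28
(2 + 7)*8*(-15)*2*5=-10800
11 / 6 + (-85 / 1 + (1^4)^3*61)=-133 / 6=-22.17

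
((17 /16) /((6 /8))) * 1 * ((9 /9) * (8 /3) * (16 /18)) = 272 /81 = 3.36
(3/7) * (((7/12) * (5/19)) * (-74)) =-185/38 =-4.87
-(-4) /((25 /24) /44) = 4224 /25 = 168.96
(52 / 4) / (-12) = -13 / 12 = -1.08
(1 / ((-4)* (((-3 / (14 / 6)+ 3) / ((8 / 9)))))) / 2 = -7 / 108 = -0.06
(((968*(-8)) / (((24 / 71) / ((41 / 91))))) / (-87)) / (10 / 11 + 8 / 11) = 15498164 / 213759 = 72.50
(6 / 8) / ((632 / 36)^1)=27 / 632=0.04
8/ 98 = 4/ 49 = 0.08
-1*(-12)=12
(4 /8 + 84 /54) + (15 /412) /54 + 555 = 1377043 /2472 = 557.06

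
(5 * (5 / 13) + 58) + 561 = 8072 / 13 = 620.92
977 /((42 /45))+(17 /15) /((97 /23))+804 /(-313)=6659442707 /6375810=1044.49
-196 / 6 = -98 / 3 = -32.67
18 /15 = 6 /5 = 1.20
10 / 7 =1.43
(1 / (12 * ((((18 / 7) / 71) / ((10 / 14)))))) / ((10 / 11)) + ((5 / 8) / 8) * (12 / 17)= 6841 / 3672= 1.86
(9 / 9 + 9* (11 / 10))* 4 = 218 / 5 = 43.60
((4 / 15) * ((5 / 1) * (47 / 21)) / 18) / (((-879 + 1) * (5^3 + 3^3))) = -47 / 37834776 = -0.00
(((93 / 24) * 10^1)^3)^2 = 13867245015625 / 4096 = 3385557865.14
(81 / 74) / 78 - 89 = -171209 / 1924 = -88.99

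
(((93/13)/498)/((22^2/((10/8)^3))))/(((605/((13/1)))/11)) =775/56562176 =0.00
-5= -5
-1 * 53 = -53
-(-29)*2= 58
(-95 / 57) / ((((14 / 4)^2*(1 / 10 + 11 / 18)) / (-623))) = 6675 / 56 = 119.20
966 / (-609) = -46 / 29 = -1.59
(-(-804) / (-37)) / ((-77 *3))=0.09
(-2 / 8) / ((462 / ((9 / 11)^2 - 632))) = 10913 / 31944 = 0.34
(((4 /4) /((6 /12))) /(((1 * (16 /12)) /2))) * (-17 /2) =-25.50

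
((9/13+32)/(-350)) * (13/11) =-17/154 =-0.11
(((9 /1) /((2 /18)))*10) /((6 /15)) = 2025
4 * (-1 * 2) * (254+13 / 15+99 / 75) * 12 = -614848 / 25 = -24593.92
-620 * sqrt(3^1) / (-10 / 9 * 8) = 279 * sqrt(3) / 4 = 120.81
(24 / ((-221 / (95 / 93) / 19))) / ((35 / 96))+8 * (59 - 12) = 17754584 / 47957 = 370.22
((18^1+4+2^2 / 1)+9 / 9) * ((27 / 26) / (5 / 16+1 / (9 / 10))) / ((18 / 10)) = 5832 / 533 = 10.94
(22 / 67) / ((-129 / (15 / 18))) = -55 / 25929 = -0.00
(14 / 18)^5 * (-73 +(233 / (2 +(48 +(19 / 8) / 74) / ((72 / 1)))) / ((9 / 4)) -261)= -187992849730 / 2237622489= -84.01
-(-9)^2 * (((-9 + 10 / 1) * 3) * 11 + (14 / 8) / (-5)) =-52893 / 20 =-2644.65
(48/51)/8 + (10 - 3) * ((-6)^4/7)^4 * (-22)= -1055095105387858/5831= -180945824967.91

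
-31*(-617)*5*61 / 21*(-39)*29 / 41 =-2199318095 / 287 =-7663129.25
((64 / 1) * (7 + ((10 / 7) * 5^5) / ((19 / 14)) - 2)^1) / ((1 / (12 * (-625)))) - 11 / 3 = -90136800209 / 57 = -1581347372.09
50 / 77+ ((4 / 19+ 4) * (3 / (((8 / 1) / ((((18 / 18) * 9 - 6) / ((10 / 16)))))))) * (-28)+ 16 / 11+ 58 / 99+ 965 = 9947395 / 13167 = 755.48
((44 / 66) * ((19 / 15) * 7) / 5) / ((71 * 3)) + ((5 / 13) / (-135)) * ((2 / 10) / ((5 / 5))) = 3103 / 623025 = 0.00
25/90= 5/18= 0.28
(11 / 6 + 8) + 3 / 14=211 / 21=10.05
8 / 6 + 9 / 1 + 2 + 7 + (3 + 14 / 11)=779 / 33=23.61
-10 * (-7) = 70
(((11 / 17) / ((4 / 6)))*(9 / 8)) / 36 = 33 / 1088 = 0.03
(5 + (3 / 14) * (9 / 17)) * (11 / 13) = 13387 / 3094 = 4.33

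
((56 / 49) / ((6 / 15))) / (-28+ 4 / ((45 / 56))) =-225 / 1813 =-0.12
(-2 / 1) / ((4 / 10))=-5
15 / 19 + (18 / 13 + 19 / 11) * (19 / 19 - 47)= -386785 / 2717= -142.36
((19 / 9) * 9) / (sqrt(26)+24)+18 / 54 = 959 / 825 - 19 * sqrt(26) / 550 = 0.99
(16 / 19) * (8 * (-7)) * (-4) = 3584 / 19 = 188.63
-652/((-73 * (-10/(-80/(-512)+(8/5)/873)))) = -3599203/25491600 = -0.14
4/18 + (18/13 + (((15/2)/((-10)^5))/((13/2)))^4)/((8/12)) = 189117760000000000002187/82255680000000000000000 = 2.30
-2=-2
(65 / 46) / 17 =65 / 782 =0.08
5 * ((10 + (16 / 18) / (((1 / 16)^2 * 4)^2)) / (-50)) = -16429 / 45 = -365.09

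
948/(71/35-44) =-33180/1469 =-22.59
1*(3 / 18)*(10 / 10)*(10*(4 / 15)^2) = 16 / 135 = 0.12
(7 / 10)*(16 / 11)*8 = 448 / 55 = 8.15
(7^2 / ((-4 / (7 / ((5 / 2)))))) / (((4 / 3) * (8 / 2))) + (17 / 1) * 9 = 146.57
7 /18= 0.39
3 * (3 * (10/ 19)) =90/ 19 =4.74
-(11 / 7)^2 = -121 / 49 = -2.47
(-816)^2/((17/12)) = 470016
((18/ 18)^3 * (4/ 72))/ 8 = 1/ 144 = 0.01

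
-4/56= -1/14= -0.07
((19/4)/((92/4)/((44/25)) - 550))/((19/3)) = -11/7875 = -0.00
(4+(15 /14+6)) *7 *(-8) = -620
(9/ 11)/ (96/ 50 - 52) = -0.02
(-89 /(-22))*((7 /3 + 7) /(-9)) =-1246 /297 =-4.20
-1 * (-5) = 5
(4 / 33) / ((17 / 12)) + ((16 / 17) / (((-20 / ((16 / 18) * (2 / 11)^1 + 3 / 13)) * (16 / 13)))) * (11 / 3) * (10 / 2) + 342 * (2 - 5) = -1026.19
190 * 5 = 950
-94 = -94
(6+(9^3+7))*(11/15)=544.13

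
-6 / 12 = -1 / 2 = -0.50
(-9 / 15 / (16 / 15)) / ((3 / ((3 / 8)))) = -9 / 128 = -0.07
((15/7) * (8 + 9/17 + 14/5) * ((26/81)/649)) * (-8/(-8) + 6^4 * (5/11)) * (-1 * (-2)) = 14.17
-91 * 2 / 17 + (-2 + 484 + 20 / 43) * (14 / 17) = 282618 / 731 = 386.62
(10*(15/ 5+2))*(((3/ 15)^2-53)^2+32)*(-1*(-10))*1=7091904/ 5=1418380.80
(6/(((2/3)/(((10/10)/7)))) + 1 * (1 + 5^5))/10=21891/70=312.73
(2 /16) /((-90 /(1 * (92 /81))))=-23 /14580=-0.00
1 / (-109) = -1 / 109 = -0.01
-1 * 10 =-10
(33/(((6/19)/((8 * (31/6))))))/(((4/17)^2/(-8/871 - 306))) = -249533262077/10452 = -23874211.83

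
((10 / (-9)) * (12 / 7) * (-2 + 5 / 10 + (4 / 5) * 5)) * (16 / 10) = -160 / 21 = -7.62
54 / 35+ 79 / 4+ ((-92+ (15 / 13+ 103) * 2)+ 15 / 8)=507691 / 3640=139.48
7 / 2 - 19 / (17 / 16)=-489 / 34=-14.38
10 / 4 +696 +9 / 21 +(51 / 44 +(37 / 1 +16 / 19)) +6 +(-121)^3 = -10362821495 / 5852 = -1770817.07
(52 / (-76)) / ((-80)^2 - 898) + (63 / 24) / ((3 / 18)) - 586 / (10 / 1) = -44794663 / 1045380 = -42.85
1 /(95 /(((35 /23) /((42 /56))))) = 28 /1311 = 0.02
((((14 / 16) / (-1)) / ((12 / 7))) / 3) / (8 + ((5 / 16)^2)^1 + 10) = -392 / 41697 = -0.01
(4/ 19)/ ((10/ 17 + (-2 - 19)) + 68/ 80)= -1360/ 126369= -0.01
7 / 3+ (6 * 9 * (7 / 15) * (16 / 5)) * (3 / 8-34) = -2709.19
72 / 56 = 9 / 7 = 1.29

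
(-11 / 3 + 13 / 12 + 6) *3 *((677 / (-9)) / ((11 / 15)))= -1051.40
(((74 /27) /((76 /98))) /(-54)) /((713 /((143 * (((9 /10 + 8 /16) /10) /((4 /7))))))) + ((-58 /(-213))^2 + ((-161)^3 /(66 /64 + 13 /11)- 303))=-1539869080306014609571 /816453029041200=-1886047.36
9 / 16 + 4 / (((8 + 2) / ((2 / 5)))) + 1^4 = 689 / 400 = 1.72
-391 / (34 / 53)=-1219 / 2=-609.50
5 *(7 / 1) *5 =175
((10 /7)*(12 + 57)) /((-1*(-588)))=115 /686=0.17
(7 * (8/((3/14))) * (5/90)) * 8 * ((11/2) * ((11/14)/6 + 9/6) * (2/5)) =168784/405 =416.75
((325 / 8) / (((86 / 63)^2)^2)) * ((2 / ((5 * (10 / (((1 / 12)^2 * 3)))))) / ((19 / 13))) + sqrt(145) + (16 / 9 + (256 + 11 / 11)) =sqrt(145) + 309840410279675 / 1197291460608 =270.83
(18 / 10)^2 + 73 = 1906 / 25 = 76.24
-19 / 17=-1.12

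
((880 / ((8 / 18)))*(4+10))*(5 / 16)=17325 / 2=8662.50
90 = 90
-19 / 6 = -3.17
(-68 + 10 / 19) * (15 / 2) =-506.05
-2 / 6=-0.33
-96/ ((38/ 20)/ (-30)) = 28800/ 19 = 1515.79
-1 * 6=-6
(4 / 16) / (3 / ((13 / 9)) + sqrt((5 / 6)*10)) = 0.05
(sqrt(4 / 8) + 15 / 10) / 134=0.02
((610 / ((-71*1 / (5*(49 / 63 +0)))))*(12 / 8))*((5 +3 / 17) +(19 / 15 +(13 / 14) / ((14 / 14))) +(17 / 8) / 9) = -99405295 / 260712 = -381.28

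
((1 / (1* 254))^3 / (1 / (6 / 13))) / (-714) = -1 / 25350788008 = -0.00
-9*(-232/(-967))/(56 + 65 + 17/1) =-348/22241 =-0.02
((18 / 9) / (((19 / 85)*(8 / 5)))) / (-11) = -425 / 836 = -0.51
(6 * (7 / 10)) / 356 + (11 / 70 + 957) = 2385265 / 2492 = 957.17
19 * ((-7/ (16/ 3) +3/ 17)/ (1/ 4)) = -5871/ 68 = -86.34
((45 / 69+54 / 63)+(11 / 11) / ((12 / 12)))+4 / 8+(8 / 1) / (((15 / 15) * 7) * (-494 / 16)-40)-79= -50157589 / 659778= -76.02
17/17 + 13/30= 43/30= 1.43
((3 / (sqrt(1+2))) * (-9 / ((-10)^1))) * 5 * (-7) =-54.56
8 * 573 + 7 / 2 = 9175 / 2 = 4587.50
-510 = -510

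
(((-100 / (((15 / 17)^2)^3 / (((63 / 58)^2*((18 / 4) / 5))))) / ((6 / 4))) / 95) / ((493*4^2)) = -69572993 / 347543250000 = -0.00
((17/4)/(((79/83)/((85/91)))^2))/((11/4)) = 846141425/568498931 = 1.49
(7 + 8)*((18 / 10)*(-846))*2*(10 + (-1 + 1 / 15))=-2071008 / 5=-414201.60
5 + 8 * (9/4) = 23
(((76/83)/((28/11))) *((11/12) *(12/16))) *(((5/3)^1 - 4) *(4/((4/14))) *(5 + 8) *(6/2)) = -209209/664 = -315.07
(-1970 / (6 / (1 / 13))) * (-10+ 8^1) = 1970 / 39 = 50.51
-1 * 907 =-907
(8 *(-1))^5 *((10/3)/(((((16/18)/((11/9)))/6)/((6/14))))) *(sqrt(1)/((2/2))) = -2703360/7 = -386194.29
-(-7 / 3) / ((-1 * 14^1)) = -1 / 6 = -0.17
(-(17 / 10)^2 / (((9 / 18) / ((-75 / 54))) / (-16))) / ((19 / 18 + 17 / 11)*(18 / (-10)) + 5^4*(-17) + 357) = 25432 / 2033991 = 0.01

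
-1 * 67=-67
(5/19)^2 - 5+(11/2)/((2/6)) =8353/722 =11.57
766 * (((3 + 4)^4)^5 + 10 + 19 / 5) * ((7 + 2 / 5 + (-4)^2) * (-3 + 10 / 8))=-62572496788590109916049 / 25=-2502899871543604396641.96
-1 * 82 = -82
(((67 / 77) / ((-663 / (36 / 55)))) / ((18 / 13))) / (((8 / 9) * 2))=-201 / 575960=-0.00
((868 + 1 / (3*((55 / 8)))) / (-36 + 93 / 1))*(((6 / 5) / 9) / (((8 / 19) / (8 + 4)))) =143228 / 2475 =57.87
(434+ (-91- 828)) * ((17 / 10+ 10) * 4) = -22698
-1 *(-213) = 213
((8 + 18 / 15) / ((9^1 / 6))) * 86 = 7912 / 15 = 527.47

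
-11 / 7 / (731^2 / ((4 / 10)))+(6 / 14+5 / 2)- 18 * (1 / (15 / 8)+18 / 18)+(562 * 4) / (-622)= -329047227181 / 11633038970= -28.29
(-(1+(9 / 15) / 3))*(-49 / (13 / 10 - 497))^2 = -288120 / 24571849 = -0.01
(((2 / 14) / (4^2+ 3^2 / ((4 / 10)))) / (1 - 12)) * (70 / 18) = -10 / 7623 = -0.00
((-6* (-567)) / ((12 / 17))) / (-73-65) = -3213 / 92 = -34.92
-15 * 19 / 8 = -285 / 8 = -35.62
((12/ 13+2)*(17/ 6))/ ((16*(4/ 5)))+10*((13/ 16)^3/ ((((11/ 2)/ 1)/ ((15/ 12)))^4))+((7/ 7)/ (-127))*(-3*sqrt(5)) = 3*sqrt(5)/ 127+12374109455/ 18710495232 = 0.71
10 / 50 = 1 / 5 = 0.20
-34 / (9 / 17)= -578 / 9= -64.22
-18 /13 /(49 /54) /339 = -0.00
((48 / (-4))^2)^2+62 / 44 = 20737.41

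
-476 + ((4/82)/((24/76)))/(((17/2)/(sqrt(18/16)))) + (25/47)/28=-626391/1316 + 19 * sqrt(2)/1394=-475.96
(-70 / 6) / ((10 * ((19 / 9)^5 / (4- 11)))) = 964467 / 4952198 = 0.19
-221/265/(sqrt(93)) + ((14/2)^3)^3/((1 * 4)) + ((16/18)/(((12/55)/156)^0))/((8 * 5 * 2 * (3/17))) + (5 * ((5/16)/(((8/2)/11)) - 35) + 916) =87170231029/8640 - 221 * sqrt(93)/24645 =10089147.02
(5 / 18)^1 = 5 / 18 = 0.28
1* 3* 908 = 2724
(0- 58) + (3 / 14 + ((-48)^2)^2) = 74317015 / 14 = 5308358.21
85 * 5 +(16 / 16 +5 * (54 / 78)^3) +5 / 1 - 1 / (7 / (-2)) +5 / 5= 6673637 / 15379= 433.94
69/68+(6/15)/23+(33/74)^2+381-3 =379.23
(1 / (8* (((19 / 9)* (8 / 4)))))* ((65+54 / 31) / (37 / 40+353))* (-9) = -93105 / 1852994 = -0.05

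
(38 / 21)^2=1444 / 441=3.27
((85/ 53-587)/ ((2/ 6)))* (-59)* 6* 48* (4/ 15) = 2108775168/ 265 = 7957642.14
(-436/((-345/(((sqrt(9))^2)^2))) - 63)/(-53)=-4527/6095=-0.74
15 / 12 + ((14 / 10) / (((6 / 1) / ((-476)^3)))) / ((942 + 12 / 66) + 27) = -2372589647 / 91380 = -25963.99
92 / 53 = 1.74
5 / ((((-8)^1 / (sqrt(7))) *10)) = -sqrt(7) / 16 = -0.17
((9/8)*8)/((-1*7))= -9/7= -1.29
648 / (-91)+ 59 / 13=-235 / 91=-2.58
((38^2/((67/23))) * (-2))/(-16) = 8303/134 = 61.96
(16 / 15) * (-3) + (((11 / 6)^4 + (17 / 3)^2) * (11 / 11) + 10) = 325349 / 6480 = 50.21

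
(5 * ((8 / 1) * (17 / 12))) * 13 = 2210 / 3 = 736.67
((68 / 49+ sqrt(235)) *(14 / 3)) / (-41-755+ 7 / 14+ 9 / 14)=-0.10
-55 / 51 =-1.08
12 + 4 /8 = 25 /2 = 12.50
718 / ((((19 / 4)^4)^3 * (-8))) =-0.00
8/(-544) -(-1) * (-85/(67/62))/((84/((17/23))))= -1555391/2200548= -0.71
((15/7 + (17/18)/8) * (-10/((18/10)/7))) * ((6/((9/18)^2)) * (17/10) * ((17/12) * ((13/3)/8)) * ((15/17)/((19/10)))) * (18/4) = -62957375/10944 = -5752.68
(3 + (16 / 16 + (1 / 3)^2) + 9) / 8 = 59 / 36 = 1.64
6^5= 7776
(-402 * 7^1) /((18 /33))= -5159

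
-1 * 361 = -361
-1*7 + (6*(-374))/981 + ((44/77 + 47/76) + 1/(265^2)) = -98925291961/12216621900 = -8.10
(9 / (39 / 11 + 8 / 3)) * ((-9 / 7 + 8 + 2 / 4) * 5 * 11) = 329967 / 574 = 574.86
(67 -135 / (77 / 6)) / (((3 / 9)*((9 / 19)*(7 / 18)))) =495786 / 539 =919.83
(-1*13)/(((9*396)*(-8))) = 13/28512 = 0.00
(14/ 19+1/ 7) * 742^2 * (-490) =-4509119160/ 19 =-237322061.05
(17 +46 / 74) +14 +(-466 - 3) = -16183 / 37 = -437.38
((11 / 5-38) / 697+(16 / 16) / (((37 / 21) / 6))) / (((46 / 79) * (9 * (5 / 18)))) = 34166473 / 14828675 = 2.30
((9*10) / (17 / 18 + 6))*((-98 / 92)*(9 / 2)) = -35721 / 575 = -62.12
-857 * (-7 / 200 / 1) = 5999 / 200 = 30.00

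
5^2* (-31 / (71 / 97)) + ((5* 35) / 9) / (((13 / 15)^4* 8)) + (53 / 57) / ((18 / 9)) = -974651702003 / 924690936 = -1054.03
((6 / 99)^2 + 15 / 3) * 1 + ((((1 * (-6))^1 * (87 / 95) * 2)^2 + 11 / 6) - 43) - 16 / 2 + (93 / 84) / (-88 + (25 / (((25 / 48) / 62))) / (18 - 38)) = 24958500282533 / 325825315200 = 76.60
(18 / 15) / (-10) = -3 / 25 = -0.12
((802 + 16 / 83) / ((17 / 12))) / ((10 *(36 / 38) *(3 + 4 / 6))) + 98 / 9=27.19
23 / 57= 0.40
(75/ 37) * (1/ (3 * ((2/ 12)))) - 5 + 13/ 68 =-1899/ 2516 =-0.75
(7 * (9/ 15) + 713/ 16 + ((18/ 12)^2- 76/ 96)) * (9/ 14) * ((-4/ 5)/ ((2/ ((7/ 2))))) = -36159/ 800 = -45.20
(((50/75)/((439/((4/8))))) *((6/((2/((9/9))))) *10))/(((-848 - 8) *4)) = -5/751568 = -0.00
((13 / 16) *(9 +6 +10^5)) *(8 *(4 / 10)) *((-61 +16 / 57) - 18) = -20470087.60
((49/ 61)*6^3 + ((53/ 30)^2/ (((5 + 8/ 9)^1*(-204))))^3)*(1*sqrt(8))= 89854603766918503*sqrt(2)/ 258934752000000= 490.76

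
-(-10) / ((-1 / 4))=-40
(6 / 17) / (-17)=-6 / 289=-0.02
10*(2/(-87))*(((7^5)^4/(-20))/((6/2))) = 79792266297612001/261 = 305717495393149.43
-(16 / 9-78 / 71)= -434 / 639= -0.68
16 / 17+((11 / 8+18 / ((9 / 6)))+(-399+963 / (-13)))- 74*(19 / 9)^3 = -1488660569 / 1288872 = -1155.01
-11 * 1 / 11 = -1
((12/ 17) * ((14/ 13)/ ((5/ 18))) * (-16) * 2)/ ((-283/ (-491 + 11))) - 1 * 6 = -9664986/ 62543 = -154.53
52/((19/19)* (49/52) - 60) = -2704/3071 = -0.88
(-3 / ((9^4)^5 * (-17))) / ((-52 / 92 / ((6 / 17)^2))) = -92 / 28759182785352110577447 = -0.00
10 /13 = 0.77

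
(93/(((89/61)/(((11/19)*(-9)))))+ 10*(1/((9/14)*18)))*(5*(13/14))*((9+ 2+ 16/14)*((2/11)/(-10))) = 50137625785/147654738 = 339.56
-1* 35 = -35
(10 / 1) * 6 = 60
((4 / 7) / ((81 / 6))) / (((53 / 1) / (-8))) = -64 / 10017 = -0.01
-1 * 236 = -236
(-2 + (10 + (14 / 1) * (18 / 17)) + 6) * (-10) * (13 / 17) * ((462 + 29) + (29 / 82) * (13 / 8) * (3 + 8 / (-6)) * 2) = -7724086825 / 71094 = -108646.11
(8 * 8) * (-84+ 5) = -5056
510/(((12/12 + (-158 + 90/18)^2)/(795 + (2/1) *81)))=20.85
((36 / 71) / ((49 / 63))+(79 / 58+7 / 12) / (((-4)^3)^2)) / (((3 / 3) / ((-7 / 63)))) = -462168661 / 6375849984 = -0.07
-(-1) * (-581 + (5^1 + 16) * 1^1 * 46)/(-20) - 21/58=-19.61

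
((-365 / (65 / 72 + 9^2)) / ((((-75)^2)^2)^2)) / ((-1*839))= 584 / 110070434783935546875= 0.00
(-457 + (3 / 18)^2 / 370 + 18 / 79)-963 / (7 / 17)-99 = -21320670767 / 7365960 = -2894.49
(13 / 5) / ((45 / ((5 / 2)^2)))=13 / 36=0.36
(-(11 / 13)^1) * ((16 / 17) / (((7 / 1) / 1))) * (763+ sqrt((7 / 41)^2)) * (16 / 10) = -1258752 / 9061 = -138.92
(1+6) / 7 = 1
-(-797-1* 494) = 1291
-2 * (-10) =20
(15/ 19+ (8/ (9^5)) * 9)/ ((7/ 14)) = 197134/ 124659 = 1.58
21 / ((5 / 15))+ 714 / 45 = 1183 / 15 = 78.87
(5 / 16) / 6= 5 / 96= 0.05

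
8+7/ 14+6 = 29/ 2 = 14.50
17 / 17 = 1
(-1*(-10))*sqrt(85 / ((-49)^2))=10*sqrt(85) / 49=1.88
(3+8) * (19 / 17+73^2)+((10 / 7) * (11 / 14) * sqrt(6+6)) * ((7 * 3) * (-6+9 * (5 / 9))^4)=330 * sqrt(3) / 7+996732 / 17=58712.95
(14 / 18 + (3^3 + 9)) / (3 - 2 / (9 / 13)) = 331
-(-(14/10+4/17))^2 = -19321/7225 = -2.67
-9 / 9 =-1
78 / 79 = 0.99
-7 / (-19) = 7 / 19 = 0.37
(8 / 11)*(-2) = -16 / 11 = -1.45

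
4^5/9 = 1024/9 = 113.78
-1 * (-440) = 440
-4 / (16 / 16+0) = -4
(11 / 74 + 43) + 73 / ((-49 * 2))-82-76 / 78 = -2868626 / 70707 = -40.57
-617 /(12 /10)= -514.17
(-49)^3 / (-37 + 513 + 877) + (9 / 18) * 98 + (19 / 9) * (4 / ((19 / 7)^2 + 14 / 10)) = -80628667 / 2179683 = -36.99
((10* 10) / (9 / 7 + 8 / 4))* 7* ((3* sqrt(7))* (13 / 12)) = 15925* sqrt(7) / 23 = 1831.90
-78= -78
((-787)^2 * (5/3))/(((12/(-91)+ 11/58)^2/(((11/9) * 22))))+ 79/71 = 296457165054567337/35665785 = 8312088604.09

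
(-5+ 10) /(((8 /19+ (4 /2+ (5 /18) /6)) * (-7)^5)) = -10260 /85093841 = -0.00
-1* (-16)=16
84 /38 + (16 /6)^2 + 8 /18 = 1670 /171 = 9.77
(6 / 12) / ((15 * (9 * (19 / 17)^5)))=1419857 / 668546730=0.00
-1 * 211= -211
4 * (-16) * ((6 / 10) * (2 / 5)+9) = -14784 / 25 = -591.36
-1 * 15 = -15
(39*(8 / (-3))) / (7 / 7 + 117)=-52 / 59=-0.88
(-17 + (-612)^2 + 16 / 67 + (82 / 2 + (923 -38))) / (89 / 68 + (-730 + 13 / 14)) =-11973954692 / 23209805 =-515.90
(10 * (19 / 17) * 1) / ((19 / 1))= 10 / 17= 0.59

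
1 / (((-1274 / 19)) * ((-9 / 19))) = 361 / 11466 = 0.03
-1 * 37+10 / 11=-397 / 11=-36.09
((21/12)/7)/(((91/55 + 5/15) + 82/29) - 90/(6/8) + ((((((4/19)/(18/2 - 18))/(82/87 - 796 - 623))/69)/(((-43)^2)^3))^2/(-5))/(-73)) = -1095415992845270002090891851529144299525315/504699927092675714785715169157868433703017032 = -0.00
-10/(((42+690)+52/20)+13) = -25/1869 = -0.01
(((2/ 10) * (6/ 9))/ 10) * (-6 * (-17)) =34/ 25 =1.36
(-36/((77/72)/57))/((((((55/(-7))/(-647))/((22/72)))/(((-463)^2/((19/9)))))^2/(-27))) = 1766975788898594532846/5225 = 338177184478199910.59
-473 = -473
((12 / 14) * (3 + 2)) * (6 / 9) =20 / 7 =2.86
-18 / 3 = -6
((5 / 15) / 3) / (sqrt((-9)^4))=0.00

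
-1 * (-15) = 15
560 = 560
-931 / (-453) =931 / 453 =2.06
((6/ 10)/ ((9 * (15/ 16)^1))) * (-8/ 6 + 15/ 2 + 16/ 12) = 8/ 15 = 0.53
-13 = -13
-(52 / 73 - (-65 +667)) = 43894 / 73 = 601.29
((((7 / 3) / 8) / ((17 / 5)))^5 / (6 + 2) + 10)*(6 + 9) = 4522315232516575 / 30148766466048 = 150.00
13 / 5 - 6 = -3.40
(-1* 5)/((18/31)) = -155/18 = -8.61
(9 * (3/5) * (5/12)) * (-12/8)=-27/8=-3.38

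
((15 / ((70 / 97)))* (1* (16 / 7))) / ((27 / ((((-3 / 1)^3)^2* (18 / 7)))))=1131408 / 343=3298.57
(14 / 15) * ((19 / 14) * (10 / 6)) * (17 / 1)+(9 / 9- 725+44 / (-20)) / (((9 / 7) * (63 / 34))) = -108919 / 405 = -268.94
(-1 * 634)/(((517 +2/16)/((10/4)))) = -12680/4137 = -3.07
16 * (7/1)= 112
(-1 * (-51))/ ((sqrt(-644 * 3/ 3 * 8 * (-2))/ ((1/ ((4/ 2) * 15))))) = 17 * sqrt(161)/ 12880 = 0.02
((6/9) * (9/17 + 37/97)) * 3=3004/1649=1.82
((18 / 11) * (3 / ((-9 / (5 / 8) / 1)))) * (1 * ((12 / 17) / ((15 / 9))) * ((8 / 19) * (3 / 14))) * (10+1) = -324 / 2261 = -0.14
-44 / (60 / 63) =-231 / 5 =-46.20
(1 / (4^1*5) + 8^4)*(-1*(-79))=6471759 / 20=323587.95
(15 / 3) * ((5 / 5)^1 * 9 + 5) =70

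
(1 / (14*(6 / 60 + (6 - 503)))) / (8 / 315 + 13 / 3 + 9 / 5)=-45 / 1927972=-0.00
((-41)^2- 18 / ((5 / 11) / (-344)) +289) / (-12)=-38981 / 30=-1299.37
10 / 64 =5 / 32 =0.16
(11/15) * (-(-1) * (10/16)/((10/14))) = 77/120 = 0.64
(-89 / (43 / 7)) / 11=-623 / 473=-1.32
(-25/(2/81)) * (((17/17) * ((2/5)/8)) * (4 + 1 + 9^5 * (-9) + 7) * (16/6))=71742915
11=11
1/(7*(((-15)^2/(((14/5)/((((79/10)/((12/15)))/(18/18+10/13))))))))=368/1155375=0.00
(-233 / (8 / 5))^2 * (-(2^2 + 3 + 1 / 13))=-31216175 / 208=-150077.76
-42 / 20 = -21 / 10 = -2.10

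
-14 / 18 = -0.78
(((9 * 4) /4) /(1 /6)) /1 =54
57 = 57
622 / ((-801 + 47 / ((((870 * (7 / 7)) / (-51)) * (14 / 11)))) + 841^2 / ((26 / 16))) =32829160 / 22930095843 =0.00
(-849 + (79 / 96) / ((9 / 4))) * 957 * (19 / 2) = -1111011605 / 144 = -7715358.37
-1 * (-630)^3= 250047000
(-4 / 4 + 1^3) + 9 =9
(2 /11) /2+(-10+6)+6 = 23 /11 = 2.09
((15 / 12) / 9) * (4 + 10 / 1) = 35 / 18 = 1.94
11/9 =1.22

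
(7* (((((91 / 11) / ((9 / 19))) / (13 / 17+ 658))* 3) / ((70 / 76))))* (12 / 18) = 2233868 / 5543505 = 0.40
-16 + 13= -3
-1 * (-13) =13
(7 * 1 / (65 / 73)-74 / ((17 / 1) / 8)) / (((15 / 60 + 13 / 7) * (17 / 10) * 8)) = -0.94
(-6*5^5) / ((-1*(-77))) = -18750 / 77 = -243.51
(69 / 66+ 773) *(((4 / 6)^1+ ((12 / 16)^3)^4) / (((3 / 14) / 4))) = 4189837042265 / 415236096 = 10090.25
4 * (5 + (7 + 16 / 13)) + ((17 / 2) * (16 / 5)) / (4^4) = 110301 / 2080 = 53.03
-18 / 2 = -9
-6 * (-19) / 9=38 / 3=12.67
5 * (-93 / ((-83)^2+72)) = -465 / 6961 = -0.07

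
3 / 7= 0.43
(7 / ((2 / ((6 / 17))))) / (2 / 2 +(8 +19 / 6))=126 / 1241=0.10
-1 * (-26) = 26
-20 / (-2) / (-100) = -1 / 10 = -0.10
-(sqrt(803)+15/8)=-sqrt(803) -15/8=-30.21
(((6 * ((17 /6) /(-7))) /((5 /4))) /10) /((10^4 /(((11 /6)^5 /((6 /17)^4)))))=-228669389707 /8817984000000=-0.03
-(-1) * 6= 6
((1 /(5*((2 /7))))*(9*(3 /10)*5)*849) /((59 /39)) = 6257979 /1180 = 5303.37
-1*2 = -2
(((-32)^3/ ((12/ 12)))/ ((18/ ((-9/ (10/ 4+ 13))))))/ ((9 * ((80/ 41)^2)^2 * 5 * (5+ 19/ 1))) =2825761/ 41850000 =0.07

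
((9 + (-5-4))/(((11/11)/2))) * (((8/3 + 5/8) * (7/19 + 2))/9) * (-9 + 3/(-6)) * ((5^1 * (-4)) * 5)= 0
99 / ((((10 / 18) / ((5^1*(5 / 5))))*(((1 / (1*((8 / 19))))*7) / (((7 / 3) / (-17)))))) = -2376 / 323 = -7.36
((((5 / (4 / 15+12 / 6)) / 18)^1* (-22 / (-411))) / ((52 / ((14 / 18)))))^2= 3705625 / 384924623294016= 0.00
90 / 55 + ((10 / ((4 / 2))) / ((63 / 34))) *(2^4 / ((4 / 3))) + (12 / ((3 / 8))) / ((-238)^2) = 15896998 / 467313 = 34.02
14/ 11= 1.27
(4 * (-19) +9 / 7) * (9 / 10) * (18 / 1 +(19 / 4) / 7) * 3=-7385283 / 1960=-3768.00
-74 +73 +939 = 938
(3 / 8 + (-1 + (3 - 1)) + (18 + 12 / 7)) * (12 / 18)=1181 / 84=14.06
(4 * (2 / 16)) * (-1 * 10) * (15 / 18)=-25 / 6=-4.17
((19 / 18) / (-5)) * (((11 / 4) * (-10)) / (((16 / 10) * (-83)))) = -1045 / 23904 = -0.04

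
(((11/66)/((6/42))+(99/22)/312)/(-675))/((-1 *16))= 0.00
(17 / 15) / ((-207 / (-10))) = 34 / 621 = 0.05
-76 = -76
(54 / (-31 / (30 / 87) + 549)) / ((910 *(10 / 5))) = 27 / 417781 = 0.00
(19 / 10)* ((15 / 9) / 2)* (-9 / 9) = -19 / 12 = -1.58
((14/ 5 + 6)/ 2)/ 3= 22/ 15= 1.47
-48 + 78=30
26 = 26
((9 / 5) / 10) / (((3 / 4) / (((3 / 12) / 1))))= 3 / 50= 0.06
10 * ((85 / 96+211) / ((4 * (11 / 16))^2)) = 101705 / 363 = 280.18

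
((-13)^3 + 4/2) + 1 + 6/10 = -10967/5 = -2193.40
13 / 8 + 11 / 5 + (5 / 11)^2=19513 / 4840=4.03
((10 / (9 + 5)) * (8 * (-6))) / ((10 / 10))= -240 / 7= -34.29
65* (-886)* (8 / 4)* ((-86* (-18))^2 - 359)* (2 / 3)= -183976630066.67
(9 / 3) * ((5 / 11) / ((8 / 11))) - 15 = -105 / 8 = -13.12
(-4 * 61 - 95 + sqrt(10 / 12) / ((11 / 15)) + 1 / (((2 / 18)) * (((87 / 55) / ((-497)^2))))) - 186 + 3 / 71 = 5 * sqrt(30) / 22 + 2892629547 / 2059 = 1404872.32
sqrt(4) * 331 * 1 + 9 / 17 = 11263 / 17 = 662.53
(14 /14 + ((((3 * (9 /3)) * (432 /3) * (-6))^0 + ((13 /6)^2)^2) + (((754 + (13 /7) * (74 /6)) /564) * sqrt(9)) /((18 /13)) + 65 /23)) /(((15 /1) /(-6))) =-292718821 /24517080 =-11.94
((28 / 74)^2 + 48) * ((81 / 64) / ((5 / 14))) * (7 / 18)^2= 5651611 / 219040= 25.80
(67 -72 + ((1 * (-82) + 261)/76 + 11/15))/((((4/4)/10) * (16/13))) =-28327/1824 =-15.53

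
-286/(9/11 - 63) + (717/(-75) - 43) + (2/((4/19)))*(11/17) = -3038798/72675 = -41.81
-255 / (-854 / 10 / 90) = 114750 / 427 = 268.74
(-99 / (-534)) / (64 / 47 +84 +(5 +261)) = 1551 / 2939492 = 0.00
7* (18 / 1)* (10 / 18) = 70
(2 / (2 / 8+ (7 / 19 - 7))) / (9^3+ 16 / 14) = -56 / 130465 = -0.00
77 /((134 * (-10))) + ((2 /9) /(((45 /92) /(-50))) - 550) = -62168837 /108540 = -572.77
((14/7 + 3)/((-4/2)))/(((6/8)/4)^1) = -13.33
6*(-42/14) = -18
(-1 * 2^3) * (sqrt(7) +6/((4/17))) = -204 - 8 * sqrt(7) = -225.17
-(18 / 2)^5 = -59049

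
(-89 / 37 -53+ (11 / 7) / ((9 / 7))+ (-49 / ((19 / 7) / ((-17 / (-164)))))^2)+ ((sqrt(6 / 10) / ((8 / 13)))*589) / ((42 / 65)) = -163865527795 / 3233248848+ 99541*sqrt(15) / 336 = 1096.70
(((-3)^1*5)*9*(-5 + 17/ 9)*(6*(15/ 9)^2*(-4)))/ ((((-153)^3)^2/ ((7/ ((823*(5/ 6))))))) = -78400/ 3519064001034189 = -0.00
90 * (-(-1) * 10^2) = 9000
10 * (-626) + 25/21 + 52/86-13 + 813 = -4928759/903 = -5458.20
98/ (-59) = -98/ 59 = -1.66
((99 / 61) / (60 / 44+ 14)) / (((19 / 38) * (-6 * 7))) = -363 / 72163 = -0.01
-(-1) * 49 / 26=49 / 26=1.88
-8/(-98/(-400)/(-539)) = 17600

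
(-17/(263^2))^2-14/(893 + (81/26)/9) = -1741496891601/111126110480347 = -0.02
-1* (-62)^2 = -3844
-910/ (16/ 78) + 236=-16801/ 4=-4200.25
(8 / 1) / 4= 2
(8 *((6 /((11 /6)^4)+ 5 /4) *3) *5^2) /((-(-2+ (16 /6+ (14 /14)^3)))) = -9387810 /14641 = -641.20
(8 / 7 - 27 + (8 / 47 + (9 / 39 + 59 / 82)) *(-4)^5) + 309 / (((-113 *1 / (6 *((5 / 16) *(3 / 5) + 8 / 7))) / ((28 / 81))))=-421159055717 / 356676138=-1180.79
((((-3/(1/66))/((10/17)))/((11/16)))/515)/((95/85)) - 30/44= -1649427/1076350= -1.53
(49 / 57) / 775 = 49 / 44175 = 0.00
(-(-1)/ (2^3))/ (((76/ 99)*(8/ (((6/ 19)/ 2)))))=297/ 92416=0.00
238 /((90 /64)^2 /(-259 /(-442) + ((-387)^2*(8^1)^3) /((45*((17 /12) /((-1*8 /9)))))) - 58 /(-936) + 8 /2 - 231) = -4812668574225408 /4588981320733259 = -1.05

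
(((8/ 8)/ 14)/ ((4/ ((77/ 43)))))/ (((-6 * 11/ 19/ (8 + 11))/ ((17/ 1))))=-2.97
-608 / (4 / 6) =-912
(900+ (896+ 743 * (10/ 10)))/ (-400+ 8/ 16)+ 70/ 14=-1083/ 799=-1.36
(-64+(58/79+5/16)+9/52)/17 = -1031605/279344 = -3.69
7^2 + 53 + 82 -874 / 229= 41262 / 229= 180.18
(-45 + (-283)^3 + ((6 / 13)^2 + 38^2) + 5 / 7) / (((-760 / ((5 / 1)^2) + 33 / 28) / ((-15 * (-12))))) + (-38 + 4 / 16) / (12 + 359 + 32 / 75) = 10755090320500198425 / 77038979212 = 139605825.91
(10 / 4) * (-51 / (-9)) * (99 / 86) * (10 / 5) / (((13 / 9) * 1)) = 25245 / 1118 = 22.58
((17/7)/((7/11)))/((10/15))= 561/98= 5.72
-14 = -14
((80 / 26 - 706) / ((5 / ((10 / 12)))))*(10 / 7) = -15230 / 91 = -167.36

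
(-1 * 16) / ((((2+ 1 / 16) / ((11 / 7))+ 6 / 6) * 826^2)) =-64 / 6311053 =-0.00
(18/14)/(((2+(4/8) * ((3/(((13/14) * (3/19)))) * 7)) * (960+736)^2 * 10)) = 39/64230369280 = 0.00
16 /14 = 8 /7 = 1.14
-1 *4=-4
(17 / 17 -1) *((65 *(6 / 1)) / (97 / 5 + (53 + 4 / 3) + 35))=0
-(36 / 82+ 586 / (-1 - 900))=7808 / 36941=0.21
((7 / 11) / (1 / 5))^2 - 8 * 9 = -61.88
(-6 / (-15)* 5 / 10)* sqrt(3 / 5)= sqrt(15) / 25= 0.15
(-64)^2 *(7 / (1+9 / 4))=8822.15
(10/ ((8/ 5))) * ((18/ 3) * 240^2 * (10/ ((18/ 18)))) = 21600000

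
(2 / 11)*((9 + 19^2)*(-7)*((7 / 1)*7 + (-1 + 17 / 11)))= -2823100 / 121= -23331.40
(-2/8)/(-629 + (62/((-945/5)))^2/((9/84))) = 15309/38455940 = 0.00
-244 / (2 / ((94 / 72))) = -159.28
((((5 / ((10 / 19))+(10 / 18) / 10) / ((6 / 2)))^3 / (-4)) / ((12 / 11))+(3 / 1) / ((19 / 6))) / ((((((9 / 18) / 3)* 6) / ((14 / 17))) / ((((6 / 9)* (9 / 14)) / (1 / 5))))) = -72455995 / 6357609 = -11.40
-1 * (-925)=925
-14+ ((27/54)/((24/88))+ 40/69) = -533/46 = -11.59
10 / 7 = 1.43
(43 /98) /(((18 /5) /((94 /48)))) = 10105 /42336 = 0.24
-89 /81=-1.10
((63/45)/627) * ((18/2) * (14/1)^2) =4116/1045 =3.94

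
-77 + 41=-36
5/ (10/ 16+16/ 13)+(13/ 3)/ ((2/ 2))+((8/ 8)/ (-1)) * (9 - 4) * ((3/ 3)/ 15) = 1292/ 193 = 6.69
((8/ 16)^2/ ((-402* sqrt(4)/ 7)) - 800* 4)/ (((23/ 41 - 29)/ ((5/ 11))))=2109697435/ 41248416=51.15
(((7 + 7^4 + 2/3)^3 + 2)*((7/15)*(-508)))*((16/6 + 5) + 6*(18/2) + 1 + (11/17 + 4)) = -222999674004974.78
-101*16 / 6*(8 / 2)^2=-12928 / 3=-4309.33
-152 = -152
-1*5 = -5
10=10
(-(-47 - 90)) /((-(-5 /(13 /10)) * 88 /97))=172757 /4400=39.26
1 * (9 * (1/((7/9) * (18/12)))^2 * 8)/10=1296/245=5.29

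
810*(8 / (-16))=-405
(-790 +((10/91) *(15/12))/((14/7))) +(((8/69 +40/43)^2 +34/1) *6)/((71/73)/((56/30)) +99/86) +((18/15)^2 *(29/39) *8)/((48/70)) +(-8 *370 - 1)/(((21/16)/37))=-1535577536173532927/18253843777260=-84123.52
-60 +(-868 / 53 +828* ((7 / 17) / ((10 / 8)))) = 884672 / 4505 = 196.38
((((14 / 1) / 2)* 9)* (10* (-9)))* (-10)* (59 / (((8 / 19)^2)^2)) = 108990710325 / 1024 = 106436240.55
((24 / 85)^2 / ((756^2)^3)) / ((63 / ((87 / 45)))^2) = 841 / 2091268317701663672040000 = 0.00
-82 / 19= -4.32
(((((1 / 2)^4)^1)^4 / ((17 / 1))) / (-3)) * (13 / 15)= -13 / 50135040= -0.00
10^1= 10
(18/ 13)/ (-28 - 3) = -18/ 403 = -0.04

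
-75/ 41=-1.83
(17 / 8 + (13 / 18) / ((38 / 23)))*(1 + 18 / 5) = 16123 / 1368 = 11.79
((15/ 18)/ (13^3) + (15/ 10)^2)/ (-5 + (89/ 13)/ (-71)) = -4212359/ 9539712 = -0.44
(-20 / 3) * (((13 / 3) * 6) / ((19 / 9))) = -1560 / 19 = -82.11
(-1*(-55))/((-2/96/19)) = -50160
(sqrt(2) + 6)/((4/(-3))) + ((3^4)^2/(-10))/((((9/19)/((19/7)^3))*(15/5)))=-15841719/1715-3*sqrt(2)/4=-9238.21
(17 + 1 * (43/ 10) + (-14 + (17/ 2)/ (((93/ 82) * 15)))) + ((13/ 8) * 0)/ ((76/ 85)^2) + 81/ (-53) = 927343/ 147870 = 6.27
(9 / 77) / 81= 1 / 693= 0.00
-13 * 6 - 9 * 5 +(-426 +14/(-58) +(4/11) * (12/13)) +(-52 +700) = 410944/4147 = 99.09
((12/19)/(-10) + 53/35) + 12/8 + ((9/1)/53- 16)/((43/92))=-18742993/606214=-30.92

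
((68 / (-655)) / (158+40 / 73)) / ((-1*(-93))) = -0.00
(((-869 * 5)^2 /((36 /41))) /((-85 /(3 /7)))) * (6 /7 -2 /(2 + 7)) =-1548080050 /22491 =-68831.09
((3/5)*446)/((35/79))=105702/175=604.01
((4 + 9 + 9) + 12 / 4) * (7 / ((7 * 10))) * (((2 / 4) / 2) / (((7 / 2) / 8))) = 10 / 7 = 1.43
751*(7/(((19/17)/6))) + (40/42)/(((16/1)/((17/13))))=585547303/20748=28221.87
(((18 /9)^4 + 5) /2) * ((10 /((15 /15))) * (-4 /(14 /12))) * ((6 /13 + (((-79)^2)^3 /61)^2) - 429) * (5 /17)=-1382741358141175151812275600 /822341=-1681469558420624961922.46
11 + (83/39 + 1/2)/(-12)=10091/936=10.78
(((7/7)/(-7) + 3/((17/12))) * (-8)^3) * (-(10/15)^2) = 481280/1071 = 449.37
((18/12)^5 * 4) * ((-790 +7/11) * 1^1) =-2109969/88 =-23976.92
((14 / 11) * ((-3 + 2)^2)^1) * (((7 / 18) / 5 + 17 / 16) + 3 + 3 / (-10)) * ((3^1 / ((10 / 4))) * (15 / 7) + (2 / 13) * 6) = 29309 / 1716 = 17.08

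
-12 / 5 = -2.40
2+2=4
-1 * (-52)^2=-2704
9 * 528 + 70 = 4822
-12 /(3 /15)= -60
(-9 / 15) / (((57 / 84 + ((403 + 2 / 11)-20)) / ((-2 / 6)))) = 308 / 591145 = 0.00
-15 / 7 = -2.14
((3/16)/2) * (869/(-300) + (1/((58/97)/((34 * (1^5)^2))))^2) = 815029471/2691200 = 302.85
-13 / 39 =-1 / 3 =-0.33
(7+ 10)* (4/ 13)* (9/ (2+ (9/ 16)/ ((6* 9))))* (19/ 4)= 279072/ 2509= 111.23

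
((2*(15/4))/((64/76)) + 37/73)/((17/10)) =5.54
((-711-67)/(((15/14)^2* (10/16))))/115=-1219904/129375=-9.43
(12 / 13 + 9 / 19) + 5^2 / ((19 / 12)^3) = 686145 / 89167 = 7.70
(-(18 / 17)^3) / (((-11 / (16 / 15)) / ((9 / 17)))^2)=-13436928 / 4295067425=-0.00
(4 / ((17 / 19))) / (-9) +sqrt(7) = -76 / 153 +sqrt(7) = 2.15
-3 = -3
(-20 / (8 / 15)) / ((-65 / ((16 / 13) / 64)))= 15 / 1352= 0.01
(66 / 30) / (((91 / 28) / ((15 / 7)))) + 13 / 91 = 145 / 91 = 1.59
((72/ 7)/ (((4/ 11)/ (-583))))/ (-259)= 115434/ 1813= 63.67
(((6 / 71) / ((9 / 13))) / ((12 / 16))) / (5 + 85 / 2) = 208 / 60705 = 0.00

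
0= 0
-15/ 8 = -1.88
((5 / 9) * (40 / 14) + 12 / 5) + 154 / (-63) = 54 / 35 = 1.54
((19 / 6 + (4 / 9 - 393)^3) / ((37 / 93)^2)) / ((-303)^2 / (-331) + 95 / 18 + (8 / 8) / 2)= 905004154433077 / 643131558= 1407183.56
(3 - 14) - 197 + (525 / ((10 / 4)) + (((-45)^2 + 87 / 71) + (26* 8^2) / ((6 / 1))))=491084 / 213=2305.56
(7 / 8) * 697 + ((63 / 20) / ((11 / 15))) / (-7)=53615 / 88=609.26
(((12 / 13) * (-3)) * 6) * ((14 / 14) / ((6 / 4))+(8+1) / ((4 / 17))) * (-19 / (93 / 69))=3673422 / 403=9115.19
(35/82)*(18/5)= 1.54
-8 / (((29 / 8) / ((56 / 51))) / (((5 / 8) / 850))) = -224 / 125715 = -0.00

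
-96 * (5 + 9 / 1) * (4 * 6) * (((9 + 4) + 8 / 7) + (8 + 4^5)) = -33744384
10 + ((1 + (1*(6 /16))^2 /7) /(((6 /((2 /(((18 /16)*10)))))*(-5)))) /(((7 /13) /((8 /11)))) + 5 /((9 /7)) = 10100309 /727650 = 13.88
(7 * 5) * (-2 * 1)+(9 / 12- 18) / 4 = -1189 / 16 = -74.31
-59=-59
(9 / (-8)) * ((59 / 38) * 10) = -2655 / 152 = -17.47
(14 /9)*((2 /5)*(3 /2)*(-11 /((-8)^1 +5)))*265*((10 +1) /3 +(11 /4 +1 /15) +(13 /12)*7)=1722182 /135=12756.90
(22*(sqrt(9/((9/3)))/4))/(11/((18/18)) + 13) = 11*sqrt(3)/48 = 0.40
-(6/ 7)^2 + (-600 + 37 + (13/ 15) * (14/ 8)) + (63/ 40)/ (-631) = -2085995563/ 3710280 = -562.22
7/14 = 1/2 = 0.50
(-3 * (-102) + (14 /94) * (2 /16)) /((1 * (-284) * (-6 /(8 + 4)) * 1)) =2.16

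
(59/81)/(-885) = -1/1215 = -0.00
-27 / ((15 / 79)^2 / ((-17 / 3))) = 106097 / 25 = 4243.88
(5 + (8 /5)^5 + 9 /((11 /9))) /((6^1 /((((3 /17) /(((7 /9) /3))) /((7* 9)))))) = 1178172 /28634375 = 0.04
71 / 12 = 5.92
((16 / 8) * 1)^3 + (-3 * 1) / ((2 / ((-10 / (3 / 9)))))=53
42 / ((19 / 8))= 336 / 19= 17.68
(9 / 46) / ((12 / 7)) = 21 / 184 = 0.11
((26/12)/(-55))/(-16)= 13/5280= 0.00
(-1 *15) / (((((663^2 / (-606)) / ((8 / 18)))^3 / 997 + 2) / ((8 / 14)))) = 6311178835968 / 3210500715656079881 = 0.00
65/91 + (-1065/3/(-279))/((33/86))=259745/64449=4.03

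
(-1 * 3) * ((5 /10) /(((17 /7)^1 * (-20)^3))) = 21 /272000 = 0.00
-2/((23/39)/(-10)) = 780/23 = 33.91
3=3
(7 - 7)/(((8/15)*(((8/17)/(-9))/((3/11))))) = 0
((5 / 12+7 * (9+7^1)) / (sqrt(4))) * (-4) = -224.83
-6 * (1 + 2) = -18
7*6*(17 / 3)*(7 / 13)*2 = 256.31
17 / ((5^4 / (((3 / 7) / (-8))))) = -51 / 35000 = -0.00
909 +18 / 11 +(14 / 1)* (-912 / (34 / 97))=-6641439 / 187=-35515.72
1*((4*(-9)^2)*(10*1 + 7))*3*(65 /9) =119340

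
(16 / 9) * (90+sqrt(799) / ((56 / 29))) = 186.02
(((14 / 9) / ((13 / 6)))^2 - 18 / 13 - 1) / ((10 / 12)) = -5686 / 2535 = -2.24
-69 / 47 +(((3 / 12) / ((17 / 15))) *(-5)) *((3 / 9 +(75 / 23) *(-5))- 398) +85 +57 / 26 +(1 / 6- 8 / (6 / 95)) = 99337401 / 238901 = 415.81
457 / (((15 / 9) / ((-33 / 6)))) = -15081 / 10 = -1508.10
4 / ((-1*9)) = -4 / 9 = -0.44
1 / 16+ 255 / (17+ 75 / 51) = 34837 / 2512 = 13.87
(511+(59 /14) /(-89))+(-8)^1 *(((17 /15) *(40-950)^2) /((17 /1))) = -1648990219 /3738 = -441142.38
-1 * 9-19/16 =-163/16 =-10.19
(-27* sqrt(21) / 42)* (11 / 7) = -99* sqrt(21) / 98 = -4.63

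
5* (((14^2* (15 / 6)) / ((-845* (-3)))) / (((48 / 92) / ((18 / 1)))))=33.34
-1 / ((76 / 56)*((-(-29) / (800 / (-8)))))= 1400 / 551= 2.54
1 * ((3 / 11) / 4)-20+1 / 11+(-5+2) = -1005 / 44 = -22.84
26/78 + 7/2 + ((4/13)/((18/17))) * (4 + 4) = 1441/234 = 6.16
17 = 17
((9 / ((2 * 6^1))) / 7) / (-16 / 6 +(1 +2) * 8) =9 / 1792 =0.01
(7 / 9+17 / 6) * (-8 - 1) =-65 / 2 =-32.50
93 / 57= 31 / 19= 1.63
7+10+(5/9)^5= 1006958/59049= 17.05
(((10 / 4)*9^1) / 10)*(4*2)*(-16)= -288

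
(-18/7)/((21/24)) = -144/49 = -2.94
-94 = -94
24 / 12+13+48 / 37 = 603 / 37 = 16.30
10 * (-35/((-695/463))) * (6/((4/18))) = 875070/139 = 6295.47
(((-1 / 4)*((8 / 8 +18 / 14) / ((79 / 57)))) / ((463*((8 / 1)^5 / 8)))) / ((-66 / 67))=1273 / 5768046592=0.00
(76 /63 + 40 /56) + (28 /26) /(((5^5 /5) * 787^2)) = 608917149007 /317039506875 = 1.92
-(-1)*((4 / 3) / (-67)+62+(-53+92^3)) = 156518093 / 201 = 778696.98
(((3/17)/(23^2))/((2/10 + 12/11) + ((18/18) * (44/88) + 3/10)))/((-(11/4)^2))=-48/2275229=-0.00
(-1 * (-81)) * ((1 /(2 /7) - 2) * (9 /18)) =243 /4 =60.75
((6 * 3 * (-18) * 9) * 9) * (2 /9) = -5832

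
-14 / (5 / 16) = -224 / 5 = -44.80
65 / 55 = 13 / 11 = 1.18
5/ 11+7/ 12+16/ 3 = 841/ 132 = 6.37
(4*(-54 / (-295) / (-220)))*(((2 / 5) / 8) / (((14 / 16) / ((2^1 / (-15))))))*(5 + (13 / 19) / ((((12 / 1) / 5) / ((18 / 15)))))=1044 / 7706875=0.00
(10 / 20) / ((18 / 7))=7 / 36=0.19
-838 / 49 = -17.10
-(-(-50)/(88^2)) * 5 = -125/3872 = -0.03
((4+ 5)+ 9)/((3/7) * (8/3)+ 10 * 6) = 63/214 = 0.29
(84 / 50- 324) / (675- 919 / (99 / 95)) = 398871 / 256000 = 1.56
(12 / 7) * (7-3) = 48 / 7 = 6.86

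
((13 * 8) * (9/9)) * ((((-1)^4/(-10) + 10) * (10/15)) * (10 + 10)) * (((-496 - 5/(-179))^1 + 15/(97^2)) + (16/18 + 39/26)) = -34236075233360/5052633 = -6775887.98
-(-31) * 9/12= 93/4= 23.25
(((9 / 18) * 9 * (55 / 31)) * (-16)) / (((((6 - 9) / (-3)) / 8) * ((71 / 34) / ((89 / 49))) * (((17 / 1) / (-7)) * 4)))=91.50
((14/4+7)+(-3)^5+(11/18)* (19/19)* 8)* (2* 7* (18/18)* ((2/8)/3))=-28679/108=-265.55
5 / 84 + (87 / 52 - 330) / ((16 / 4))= -358273 / 4368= -82.02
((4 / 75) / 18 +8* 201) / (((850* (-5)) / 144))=-54.48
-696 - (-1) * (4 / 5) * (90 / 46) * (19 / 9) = -15932 / 23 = -692.70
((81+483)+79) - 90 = 553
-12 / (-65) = 12 / 65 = 0.18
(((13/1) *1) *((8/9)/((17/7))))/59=728/9027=0.08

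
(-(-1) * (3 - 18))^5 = -759375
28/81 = 0.35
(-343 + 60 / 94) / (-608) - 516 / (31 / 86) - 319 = -1550177819 / 885856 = -1749.92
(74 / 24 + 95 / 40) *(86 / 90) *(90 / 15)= 5633 / 180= 31.29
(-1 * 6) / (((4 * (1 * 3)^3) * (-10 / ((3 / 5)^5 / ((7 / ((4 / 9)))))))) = 3 / 109375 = 0.00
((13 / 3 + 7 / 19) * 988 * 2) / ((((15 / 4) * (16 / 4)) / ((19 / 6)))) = 264784 / 135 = 1961.36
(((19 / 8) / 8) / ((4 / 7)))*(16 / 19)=7 / 16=0.44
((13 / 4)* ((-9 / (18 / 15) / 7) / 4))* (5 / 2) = -975 / 448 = -2.18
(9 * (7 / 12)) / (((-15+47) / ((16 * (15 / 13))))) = 315 / 104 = 3.03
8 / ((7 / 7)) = 8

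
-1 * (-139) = 139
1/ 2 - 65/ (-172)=151/ 172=0.88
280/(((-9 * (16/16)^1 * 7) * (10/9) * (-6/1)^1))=2/3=0.67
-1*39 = -39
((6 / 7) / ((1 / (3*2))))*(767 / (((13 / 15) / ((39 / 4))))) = 310635 / 7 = 44376.43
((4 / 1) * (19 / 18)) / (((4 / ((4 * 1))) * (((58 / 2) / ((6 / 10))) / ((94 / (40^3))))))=0.00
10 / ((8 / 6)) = 15 / 2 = 7.50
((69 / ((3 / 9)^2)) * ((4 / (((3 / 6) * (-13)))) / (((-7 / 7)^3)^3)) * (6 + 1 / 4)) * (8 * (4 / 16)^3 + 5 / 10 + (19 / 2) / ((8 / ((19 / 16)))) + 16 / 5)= 20806605 / 1664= 12503.97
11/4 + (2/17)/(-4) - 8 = -359/68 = -5.28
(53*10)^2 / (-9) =-280900 / 9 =-31211.11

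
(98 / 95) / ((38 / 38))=98 / 95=1.03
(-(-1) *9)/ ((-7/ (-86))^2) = 66564/ 49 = 1358.45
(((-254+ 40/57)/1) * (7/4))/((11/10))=-252665/627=-402.97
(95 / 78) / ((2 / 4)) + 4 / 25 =2531 / 975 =2.60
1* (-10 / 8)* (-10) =25 / 2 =12.50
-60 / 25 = -12 / 5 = -2.40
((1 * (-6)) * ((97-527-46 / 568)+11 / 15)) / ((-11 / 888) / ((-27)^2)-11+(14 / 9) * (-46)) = -31.20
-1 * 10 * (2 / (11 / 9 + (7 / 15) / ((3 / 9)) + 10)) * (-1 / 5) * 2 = 45 / 71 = 0.63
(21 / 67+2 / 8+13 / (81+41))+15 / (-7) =-168549 / 114436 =-1.47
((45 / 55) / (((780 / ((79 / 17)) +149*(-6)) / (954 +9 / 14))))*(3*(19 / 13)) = -5471145 / 1160068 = -4.72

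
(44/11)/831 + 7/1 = 5821/831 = 7.00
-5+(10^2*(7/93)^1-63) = -5624/93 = -60.47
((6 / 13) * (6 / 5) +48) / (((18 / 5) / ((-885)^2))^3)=13000172282323828125 / 26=500006626243224158.65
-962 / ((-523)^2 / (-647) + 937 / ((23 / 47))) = -7157761 / 11101033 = -0.64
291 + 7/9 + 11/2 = 5351/18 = 297.28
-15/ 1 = -15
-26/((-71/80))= 29.30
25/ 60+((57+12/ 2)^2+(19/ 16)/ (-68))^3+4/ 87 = 7005570418248354401347/ 112048472064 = 62522676920.10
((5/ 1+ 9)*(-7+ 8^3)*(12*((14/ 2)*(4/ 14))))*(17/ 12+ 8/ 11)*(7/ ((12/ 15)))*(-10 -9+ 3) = -560226800/ 11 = -50929709.09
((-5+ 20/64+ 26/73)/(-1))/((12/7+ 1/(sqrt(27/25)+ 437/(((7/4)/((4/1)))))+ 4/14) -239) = -0.02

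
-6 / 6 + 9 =8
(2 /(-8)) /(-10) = 1 /40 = 0.02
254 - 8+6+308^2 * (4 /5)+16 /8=380726 /5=76145.20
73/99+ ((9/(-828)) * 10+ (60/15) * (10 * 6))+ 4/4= 1100377/4554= 241.63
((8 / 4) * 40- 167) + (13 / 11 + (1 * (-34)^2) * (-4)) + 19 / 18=-932335 / 198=-4708.76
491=491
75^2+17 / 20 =112517 / 20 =5625.85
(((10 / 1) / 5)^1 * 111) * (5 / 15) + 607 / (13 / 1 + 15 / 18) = 9784 / 83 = 117.88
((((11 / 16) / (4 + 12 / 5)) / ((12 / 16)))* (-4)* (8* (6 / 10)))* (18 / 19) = -99 / 38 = -2.61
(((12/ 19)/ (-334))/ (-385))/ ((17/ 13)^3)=13182/ 6001745365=0.00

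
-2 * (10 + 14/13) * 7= -2016/13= -155.08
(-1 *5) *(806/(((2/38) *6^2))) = -38285/18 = -2126.94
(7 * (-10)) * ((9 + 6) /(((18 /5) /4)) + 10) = -5600 /3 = -1866.67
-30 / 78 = -0.38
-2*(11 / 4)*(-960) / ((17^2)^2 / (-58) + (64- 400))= -306240 / 103009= -2.97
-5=-5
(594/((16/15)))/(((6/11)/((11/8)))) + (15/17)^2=51957765/36992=1404.57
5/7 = 0.71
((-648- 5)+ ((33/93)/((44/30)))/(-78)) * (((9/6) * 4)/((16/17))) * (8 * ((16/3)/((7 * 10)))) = -35789794/14105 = -2537.38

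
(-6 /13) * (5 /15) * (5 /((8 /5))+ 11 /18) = -269 /468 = -0.57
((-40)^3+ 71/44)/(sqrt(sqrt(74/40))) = -54875.20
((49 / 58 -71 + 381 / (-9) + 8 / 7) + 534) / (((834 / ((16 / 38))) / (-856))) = -881325616 / 4825107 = -182.65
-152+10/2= -147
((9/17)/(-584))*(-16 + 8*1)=9/1241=0.01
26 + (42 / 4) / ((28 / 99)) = 505 / 8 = 63.12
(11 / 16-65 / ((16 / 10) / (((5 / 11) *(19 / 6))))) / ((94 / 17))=-32419 / 3102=-10.45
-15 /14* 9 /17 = -135 /238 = -0.57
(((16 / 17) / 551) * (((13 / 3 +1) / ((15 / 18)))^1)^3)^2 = 274877906944 / 1370948265625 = 0.20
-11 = -11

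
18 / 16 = 9 / 8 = 1.12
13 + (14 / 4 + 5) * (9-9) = 13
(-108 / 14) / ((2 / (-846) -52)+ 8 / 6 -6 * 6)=22842 / 256627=0.09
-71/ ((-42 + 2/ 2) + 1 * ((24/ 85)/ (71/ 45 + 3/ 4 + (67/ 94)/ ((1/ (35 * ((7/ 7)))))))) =1.73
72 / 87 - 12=-324 / 29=-11.17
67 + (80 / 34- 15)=924 / 17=54.35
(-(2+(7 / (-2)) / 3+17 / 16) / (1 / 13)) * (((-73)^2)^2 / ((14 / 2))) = -4799302729 / 48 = -99985473.52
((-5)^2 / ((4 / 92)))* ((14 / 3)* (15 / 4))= 20125 / 2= 10062.50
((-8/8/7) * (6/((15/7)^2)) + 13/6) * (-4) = -7.92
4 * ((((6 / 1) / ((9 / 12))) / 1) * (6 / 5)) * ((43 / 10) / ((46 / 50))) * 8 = 33024 / 23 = 1435.83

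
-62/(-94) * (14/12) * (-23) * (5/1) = -24955/282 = -88.49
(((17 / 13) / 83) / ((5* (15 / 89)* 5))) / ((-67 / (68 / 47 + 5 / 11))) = -1487279 / 14015805375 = -0.00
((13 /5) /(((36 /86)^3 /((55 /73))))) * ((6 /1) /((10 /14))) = 224.33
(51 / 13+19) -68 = -586 / 13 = -45.08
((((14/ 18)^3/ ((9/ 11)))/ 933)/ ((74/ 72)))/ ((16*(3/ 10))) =18865/ 150994854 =0.00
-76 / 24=-19 / 6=-3.17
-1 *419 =-419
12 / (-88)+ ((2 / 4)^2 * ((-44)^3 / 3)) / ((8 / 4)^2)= -1774.80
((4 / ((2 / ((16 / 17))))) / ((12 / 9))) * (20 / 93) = 160 / 527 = 0.30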